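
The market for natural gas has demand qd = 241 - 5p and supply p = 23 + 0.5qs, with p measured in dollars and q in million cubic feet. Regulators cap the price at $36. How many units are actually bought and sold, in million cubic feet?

Rearranging supply gives qs = 2p - 46. Setting quantity demanded equal to quantity supplied, 241 - 5p = 2p - 46, gives p* = 41 and q* = 36.
The ceiling of 36 is below the equilibrium price 41, so it binds.
At p = 36: qd = 241 - 5·36 = 61 and qs = 2·36 - 46 = 26.
The quantity actually transacted is the short side, supply: 26.

26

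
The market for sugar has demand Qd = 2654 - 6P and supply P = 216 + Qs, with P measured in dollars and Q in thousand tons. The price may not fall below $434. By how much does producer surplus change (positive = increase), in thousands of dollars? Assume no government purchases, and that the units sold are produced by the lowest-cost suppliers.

Rearranging supply gives Qs = P - 216. In a free market, 2654 - 6P = P - 216 gives the equilibrium P* = 410, Q* = 194.
Because the floor (434) lies above the market-clearing price, it is binding.
At P = 434: Qd = 2654 - 6·434 = 50 and Qs = 434 - 216 = 218.
Producer surplus without the control is ½ · (410 - 216) · 194 = 18818.
With the floor, 50 units are sold at 434. The supply price at Q = 50 is 266, so PS = ½ · [(434 - 216) + (434 - 266)] · 50 = 9650.
Change in producer surplus = 9650 - 18818 = -9168.

-9168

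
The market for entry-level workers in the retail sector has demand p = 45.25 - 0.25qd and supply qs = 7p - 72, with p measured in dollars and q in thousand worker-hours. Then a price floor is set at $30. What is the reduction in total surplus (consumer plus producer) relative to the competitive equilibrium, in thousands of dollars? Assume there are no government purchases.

154

Rearranging demand gives qd = 181 - 4p. Without the control the market clears where 181 - 4p = 7p - 72, i.e. p* = 23 and q* = 89.
The floor of 30 is above the equilibrium price 23, so it binds.
At p = 30: qd = 181 - 4·30 = 61 and qs = 7·30 - 72 = 138.
Quantity traded falls to 61. At q = 61 the demand price is (181 - 61)/4 = 30 and the supply price is (72 + 61)/7 = 19.
Deadweight loss = ½ · (30 - 19) · (89 - 61) = ½ · 11 · 28 = 154.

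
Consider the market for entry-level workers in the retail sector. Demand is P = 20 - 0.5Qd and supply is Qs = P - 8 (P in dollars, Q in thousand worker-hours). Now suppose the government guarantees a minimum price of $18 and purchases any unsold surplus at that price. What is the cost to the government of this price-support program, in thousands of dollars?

108

Rearranging demand gives Qd = 40 - 2P. Equilibrium: 40 - 2P = P - 8, so 48 = 3P and P* = 16, Q* = 8.
Since 18 > 16, the floor is binding.
At P = 18: Qd = 40 - 2·18 = 4 and Qs = 18 - 8 = 10.
Surplus = Qs - Qd = 6.
Government expenditure = surplus × support price = 6 × 18 = 108.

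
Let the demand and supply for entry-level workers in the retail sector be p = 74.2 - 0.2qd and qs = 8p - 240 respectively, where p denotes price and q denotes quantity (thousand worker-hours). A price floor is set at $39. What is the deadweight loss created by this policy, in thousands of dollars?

Rearranging demand gives qd = 371 - 5p. Without the control the market clears where 371 - 5p = 8p - 240, i.e. p* = 47 and q* = 136.
Since 39 is below p* = 47, the floor does not bind and the free-market outcome prevails.
Since the control does not bind, no trades are prevented and deadweight loss is zero.

0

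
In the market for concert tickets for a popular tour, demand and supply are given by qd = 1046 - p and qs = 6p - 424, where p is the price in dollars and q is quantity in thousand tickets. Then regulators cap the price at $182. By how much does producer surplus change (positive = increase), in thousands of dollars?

-21056

Equilibrium: 1046 - p = 6p - 424, so 1470 = 7p and p* = 210, q* = 836.
Since 182 < 210, the ceiling is binding.
At p = 182: qd = 1046 - 182 = 864 and qs = 6·182 - 424 = 668.
Producer surplus without the control is ½ · (210 - 212/3) · 836 = 174724/3.
With the ceiling, producers sell 668 units at 182, so PS = ½ · (182 - 212/3) · 668 = 111556/3.
Change in producer surplus = 111556/3 - 174724/3 = -21056.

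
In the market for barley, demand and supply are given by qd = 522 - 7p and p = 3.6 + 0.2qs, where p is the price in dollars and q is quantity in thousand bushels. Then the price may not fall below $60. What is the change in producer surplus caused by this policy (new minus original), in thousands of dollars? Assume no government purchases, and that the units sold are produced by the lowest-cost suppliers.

Rearranging supply gives qs = 5p - 18. Setting quantity demanded equal to quantity supplied, 522 - 7p = 5p - 18, gives p* = 45 and q* = 207.
The floor of 60 is above the equilibrium price 45, so it binds.
At p = 60: qd = 522 - 7·60 = 102 and qs = 5·60 - 18 = 282.
Producer surplus without the control is ½ · (45 - 3.6) · 207 = 4284.9.
With the floor, 102 units are sold at 60. The supply price at q = 102 is 24, so PS = ½ · [(60 - 3.6) + (60 - 24)] · 102 = 4712.4.
Change in producer surplus = 4712.4 - 4284.9 = 427.5.

427.5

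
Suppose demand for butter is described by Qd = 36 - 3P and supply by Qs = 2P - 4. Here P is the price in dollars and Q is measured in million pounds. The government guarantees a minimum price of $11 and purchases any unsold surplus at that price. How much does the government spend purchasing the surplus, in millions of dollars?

Equilibrium: 36 - 3P = 2P - 4, so 40 = 5P and P* = 8, Q* = 12.
Since 11 > 8, the floor is binding.
At P = 11: Qd = 36 - 3·11 = 3 and Qs = 2·11 - 4 = 18.
Surplus = Qs - Qd = 15.
Government expenditure = surplus × support price = 15 × 11 = 165.

165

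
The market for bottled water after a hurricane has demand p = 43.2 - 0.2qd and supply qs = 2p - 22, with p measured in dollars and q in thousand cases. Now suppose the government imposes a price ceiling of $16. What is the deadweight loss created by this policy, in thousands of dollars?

Rearranging demand gives qd = 216 - 5p. In a free market, 216 - 5p = 2p - 22 gives the equilibrium p* = 34, q* = 46.
Because the ceiling (16) lies below the market-clearing price, it is binding.
At p = 16: qd = 216 - 5·16 = 136 and qs = 2·16 - 22 = 10.
Quantity traded falls to 10. At q = 10 the demand price is (216 - 10)/5 = 41.2 and the supply price is (22 + 10)/2 = 16.
Deadweight loss = ½ · (41.2 - 16) · (46 - 10) = ½ · 25.2 · 36 = 453.6.

453.6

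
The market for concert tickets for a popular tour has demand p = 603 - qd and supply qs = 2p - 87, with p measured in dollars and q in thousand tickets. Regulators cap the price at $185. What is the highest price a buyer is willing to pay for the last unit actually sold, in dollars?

320

Rearranging demand gives qd = 603 - p. In a free market, 603 - p = 2p - 87 gives the equilibrium p* = 230, q* = 373.
Because the ceiling (185) lies below the market-clearing price, it is binding.
At p = 185: qd = 603 - 185 = 418 and qs = 2·185 - 87 = 283.
Only 283 units reach the market. On the demand curve, the marginal buyer's willingness to pay at q = 283 is (603 - 283) = 320.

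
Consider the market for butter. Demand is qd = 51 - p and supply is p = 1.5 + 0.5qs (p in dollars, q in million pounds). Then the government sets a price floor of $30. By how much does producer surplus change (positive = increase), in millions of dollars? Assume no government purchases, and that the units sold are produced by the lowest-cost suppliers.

216

Rearranging supply gives qs = 2p - 3. In a free market, 51 - p = 2p - 3 gives the equilibrium p* = 18, q* = 33.
Since 30 > 18, the floor is binding.
At p = 30: qd = 51 - 30 = 21 and qs = 2·30 - 3 = 57.
Producer surplus without the control is ½ · (18 - 1.5) · 33 = 272.25.
With the floor, 21 units are sold at 30. The supply price at q = 21 is 12, so PS = ½ · [(30 - 1.5) + (30 - 12)] · 21 = 488.25.
Change in producer surplus = 488.25 - 272.25 = 216.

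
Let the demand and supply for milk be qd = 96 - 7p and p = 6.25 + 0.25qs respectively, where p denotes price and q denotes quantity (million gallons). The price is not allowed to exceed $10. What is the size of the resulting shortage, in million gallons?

11

Rearranging supply gives qs = 4p - 25. Without the control the market clears where 96 - 7p = 4p - 25, i.e. p* = 11 and q* = 19.
Since 10 < 11, the ceiling is binding.
At p = 10: qd = 96 - 7·10 = 26 and qs = 4·10 - 25 = 15.
Shortage = qd - qs = 26 - 15 = 11.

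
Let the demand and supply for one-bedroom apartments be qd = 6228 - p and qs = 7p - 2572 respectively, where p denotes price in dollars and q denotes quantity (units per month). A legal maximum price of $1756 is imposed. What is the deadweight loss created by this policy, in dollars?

0

Setting quantity demanded equal to quantity supplied, 6228 - p = 7p - 2572, gives p* = 1100 and q* = 5128.
Since 1756 is above p* = 1100, the ceiling does not bind and the free-market outcome prevails.
Since the control does not bind, no trades are prevented and deadweight loss is zero.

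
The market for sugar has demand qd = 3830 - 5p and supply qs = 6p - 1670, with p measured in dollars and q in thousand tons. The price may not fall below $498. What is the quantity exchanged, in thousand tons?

1330

In a free market, 3830 - 5p = 6p - 1670 gives the equilibrium p* = 500, q* = 1330.
Since 498 is below p* = 500, the floor does not bind and the free-market outcome prevails.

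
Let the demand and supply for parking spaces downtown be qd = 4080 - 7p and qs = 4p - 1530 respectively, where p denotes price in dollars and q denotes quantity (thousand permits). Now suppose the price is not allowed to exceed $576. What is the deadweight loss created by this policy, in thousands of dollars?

Equilibrium: 4080 - 7p = 4p - 1530, so 5610 = 11p and p* = 510, q* = 510.
The ceiling of 576 is above the equilibrium price 510, so it is not binding; the market clears at p* = 510, q* = 510.
Since the control does not bind, no trades are prevented and deadweight loss is zero.

0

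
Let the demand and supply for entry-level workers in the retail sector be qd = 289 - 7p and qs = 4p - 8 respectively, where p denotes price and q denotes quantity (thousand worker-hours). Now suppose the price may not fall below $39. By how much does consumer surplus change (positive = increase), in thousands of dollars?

Without the control the market clears where 289 - 7p = 4p - 8, i.e. p* = 27 and q* = 100.
The floor of 39 is above the equilibrium price 27, so it binds.
At p = 39: qd = 289 - 7·39 = 16 and qs = 4·39 - 8 = 148.
Consumer surplus without the control is ½ · (289/7 - 27) · 100 = 5000/7.
With the floor, consumers buy 16 units at 39, so CS = ½ · (289/7 - 39) · 16 = 128/7.
Change in consumer surplus = 128/7 - 5000/7 = -696.

-696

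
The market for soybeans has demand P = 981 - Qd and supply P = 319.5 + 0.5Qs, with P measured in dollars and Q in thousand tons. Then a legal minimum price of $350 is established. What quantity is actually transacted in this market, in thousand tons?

Rearranging demand gives Qd = 981 - P; rearranging supply gives Qs = 2P - 639. Without the control the market clears where 981 - P = 2P - 639, i.e. P* = 540 and Q* = 441.
Since 350 is below P* = 540, the floor does not bind and the free-market outcome prevails.

441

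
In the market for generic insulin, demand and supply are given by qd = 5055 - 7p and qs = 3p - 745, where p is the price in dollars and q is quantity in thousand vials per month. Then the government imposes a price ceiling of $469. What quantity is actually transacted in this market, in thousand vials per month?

Setting quantity demanded equal to quantity supplied, 5055 - 7p = 3p - 745, gives p* = 580 and q* = 995.
Since 469 < 580, the ceiling is binding.
At p = 469: qd = 5055 - 7·469 = 1772 and qs = 3·469 - 745 = 662.
The quantity actually transacted is the short side, supply: 662.

662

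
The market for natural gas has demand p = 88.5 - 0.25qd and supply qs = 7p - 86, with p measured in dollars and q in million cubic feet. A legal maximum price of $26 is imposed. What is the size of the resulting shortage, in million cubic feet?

Rearranging demand gives qd = 354 - 4p. In a free market, 354 - 4p = 7p - 86 gives the equilibrium p* = 40, q* = 194.
The ceiling of 26 is below the equilibrium price 40, so it binds.
At p = 26: qd = 354 - 4·26 = 250 and qs = 7·26 - 86 = 96.
Shortage = qd - qs = 250 - 96 = 154.

154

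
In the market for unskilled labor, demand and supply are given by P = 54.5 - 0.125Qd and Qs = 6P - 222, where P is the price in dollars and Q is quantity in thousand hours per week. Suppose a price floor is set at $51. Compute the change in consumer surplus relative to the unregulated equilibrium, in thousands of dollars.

Rearranging demand gives Qd = 436 - 8P. Without the control the market clears where 436 - 8P = 6P - 222, i.e. P* = 47 and Q* = 60.
Since 51 > 47, the floor is binding.
At P = 51: Qd = 436 - 8·51 = 28 and Qs = 6·51 - 222 = 84.
Consumer surplus without the control is ½ · (54.5 - 47) · 60 = 225.
With the floor, consumers buy 28 units at 51, so CS = ½ · (54.5 - 51) · 28 = 49.
Change in consumer surplus = 49 - 225 = -176.

-176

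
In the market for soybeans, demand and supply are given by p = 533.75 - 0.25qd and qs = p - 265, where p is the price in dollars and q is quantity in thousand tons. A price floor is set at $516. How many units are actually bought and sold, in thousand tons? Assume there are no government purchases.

71

Rearranging demand gives qd = 2135 - 4p. In a free market, 2135 - 4p = p - 265 gives the equilibrium p* = 480, q* = 215.
Because the floor (516) lies above the market-clearing price, it is binding.
At p = 516: qd = 2135 - 4·516 = 71 and qs = 516 - 265 = 251.
The quantity actually transacted is the short side, demand: 71.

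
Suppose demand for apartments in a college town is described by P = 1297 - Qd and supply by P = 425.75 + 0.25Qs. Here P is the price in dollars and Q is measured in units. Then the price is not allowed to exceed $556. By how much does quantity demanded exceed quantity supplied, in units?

Rearranging demand gives Qd = 1297 - P; rearranging supply gives Qs = 4P - 1703. Without the control the market clears where 1297 - P = 4P - 1703, i.e. P* = 600 and Q* = 697.
Because the ceiling (556) lies below the market-clearing price, it is binding.
At P = 556: Qd = 1297 - 556 = 741 and Qs = 4·556 - 1703 = 521.
Shortage = Qd - Qs = 741 - 521 = 220.

220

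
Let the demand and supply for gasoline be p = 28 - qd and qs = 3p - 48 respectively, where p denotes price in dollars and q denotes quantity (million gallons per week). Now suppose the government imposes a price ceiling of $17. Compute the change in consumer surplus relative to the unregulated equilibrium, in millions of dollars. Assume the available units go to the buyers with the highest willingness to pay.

-12

Rearranging demand gives qd = 28 - p. Equilibrium: 28 - p = 3p - 48, so 76 = 4p and p* = 19, q* = 9.
Because the ceiling (17) lies below the market-clearing price, it is binding.
At p = 17: qd = 28 - 17 = 11 and qs = 3·17 - 48 = 3.
Consumer surplus without the control is ½ · (28 - 19) · 9 = 40.5.
With the ceiling, 3 units are sold at 17 (assume they go to the highest-value buyers). The demand price at q = 3 is 25, so CS = ½ · [(28 - 17) + (25 - 17)] · 3 = 28.5.
Change in consumer surplus = 28.5 - 40.5 = -12.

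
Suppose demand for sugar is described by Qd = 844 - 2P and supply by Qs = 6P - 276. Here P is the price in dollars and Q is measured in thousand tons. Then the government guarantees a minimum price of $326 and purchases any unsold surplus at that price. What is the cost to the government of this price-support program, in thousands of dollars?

485088

Setting quantity demanded equal to quantity supplied, 844 - 2P = 6P - 276, gives P* = 140 and Q* = 564.
The floor of 326 is above the equilibrium price 140, so it binds.
At P = 326: Qd = 844 - 2·326 = 192 and Qs = 6·326 - 276 = 1680.
Surplus = Qs - Qd = 1488.
Government expenditure = surplus × support price = 1488 × 326 = 485088.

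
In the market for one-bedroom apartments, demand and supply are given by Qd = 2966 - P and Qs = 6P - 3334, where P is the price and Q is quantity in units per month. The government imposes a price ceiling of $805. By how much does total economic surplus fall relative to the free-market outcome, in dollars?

189525

In a free market, 2966 - P = 6P - 3334 gives the equilibrium P* = 900, Q* = 2066.
Since 805 < 900, the ceiling is binding.
At P = 805: Qd = 2966 - 805 = 2161 and Qs = 6·805 - 3334 = 1496.
Quantity traded falls to 1496. At Q = 1496 the demand price is 2966 - 1496 = 1470 and the supply price is (3334 + 1496)/6 = 805.
Deadweight loss = ½ · (1470 - 805) · (2066 - 1496) = ½ · 665 · 570 = 189525.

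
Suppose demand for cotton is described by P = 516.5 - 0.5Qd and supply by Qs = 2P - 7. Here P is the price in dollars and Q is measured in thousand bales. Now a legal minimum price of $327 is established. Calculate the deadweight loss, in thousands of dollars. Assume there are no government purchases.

Rearranging demand gives Qd = 1033 - 2P. In a free market, 1033 - 2P = 2P - 7 gives the equilibrium P* = 260, Q* = 513.
The floor of 327 is above the equilibrium price 260, so it binds.
At P = 327: Qd = 1033 - 2·327 = 379 and Qs = 2·327 - 7 = 647.
Quantity traded falls to 379. At Q = 379 the demand price is (1033 - 379)/2 = 327 and the supply price is (7 + 379)/2 = 193.
Deadweight loss = ½ · (327 - 193) · (513 - 379) = ½ · 134 · 134 = 8978.

8978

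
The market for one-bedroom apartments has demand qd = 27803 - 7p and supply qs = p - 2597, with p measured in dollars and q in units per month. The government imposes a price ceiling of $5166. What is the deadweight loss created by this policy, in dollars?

0

Setting quantity demanded equal to quantity supplied, 27803 - 7p = p - 2597, gives p* = 3800 and q* = 1203.
Since 5166 is above p* = 3800, the ceiling does not bind and the free-market outcome prevails.
Since the control does not bind, no trades are prevented and deadweight loss is zero.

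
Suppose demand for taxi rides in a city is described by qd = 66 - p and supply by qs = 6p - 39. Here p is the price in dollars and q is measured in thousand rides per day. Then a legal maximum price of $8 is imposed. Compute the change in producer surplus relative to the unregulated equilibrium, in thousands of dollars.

-210

Without the control the market clears where 66 - p = 6p - 39, i.e. p* = 15 and q* = 51.
Because the ceiling (8) lies below the market-clearing price, it is binding.
At p = 8: qd = 66 - 8 = 58 and qs = 6·8 - 39 = 9.
Producer surplus without the control is ½ · (15 - 6.5) · 51 = 216.75.
With the ceiling, producers sell 9 units at 8, so PS = ½ · (8 - 6.5) · 9 = 6.75.
Change in producer surplus = 6.75 - 216.75 = -210.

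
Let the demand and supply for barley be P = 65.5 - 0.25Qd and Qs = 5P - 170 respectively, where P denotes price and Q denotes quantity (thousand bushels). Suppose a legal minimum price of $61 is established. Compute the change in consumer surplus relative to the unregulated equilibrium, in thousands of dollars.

Rearranging demand gives Qd = 262 - 4P. In a free market, 262 - 4P = 5P - 170 gives the equilibrium P* = 48, Q* = 70.
The floor of 61 is above the equilibrium price 48, so it binds.
At P = 61: Qd = 262 - 4·61 = 18 and Qs = 5·61 - 170 = 135.
Consumer surplus without the control is ½ · (65.5 - 48) · 70 = 612.5.
With the floor, consumers buy 18 units at 61, so CS = ½ · (65.5 - 61) · 18 = 40.5.
Change in consumer surplus = 40.5 - 612.5 = -572.

-572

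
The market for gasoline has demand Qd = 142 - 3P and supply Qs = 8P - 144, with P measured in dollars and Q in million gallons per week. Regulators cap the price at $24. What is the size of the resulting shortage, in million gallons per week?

Without the control the market clears where 142 - 3P = 8P - 144, i.e. P* = 26 and Q* = 64.
Since 24 < 26, the ceiling is binding.
At P = 24: Qd = 142 - 3·24 = 70 and Qs = 8·24 - 144 = 48.
Shortage = Qd - Qs = 70 - 48 = 22.

22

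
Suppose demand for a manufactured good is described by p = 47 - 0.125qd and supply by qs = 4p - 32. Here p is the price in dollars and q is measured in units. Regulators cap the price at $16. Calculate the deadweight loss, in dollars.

Rearranging demand gives qd = 376 - 8p. Without the control the market clears where 376 - 8p = 4p - 32, i.e. p* = 34 and q* = 104.
Because the ceiling (16) lies below the market-clearing price, it is binding.
At p = 16: qd = 376 - 8·16 = 248 and qs = 4·16 - 32 = 32.
Quantity traded falls to 32. At q = 32 the demand price is (376 - 32)/8 = 43 and the supply price is (32 + 32)/4 = 16.
Deadweight loss = ½ · (43 - 16) · (104 - 32) = ½ · 27 · 72 = 972.

972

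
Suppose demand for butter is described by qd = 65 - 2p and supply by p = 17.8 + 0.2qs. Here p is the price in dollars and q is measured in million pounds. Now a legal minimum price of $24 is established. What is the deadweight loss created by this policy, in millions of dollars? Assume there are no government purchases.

5.6

Rearranging supply gives qs = 5p - 89. Setting quantity demanded equal to quantity supplied, 65 - 2p = 5p - 89, gives p* = 22 and q* = 21.
Because the floor (24) lies above the market-clearing price, it is binding.
At p = 24: qd = 65 - 2·24 = 17 and qs = 5·24 - 89 = 31.
Quantity traded falls to 17. At q = 17 the demand price is (65 - 17)/2 = 24 and the supply price is (89 + 17)/5 = 21.2.
Deadweight loss = ½ · (24 - 21.2) · (21 - 17) = ½ · 2.8 · 4 = 5.6.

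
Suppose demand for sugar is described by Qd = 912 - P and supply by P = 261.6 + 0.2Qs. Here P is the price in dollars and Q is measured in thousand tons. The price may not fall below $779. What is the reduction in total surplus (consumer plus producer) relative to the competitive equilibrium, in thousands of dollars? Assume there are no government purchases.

Rearranging supply gives Qs = 5P - 1308. Without the control the market clears where 912 - P = 5P - 1308, i.e. P* = 370 and Q* = 542.
Since 779 > 370, the floor is binding.
At P = 779: Qd = 912 - 779 = 133 and Qs = 5·779 - 1308 = 2587.
Quantity traded falls to 133. At Q = 133 the demand price is 912 - 133 = 779 and the supply price is (1308 + 133)/5 = 288.2.
Deadweight loss = ½ · (779 - 288.2) · (542 - 133) = ½ · 490.8 · 409 = 100368.6.

100368.6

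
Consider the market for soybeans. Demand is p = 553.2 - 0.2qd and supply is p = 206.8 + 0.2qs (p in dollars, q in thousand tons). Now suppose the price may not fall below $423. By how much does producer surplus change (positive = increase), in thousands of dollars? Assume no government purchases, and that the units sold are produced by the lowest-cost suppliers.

23370.5

Rearranging demand gives qd = 2766 - 5p; rearranging supply gives qs = 5p - 1034. Setting quantity demanded equal to quantity supplied, 2766 - 5p = 5p - 1034, gives p* = 380 and q* = 866.
The floor of 423 is above the equilibrium price 380, so it binds.
At p = 423: qd = 2766 - 5·423 = 651 and qs = 5·423 - 1034 = 1081.
Producer surplus without the control is ½ · (380 - 206.8) · 866 = 74995.6.
With the floor, 651 units are sold at 423. The supply price at q = 651 is 337, so PS = ½ · [(423 - 206.8) + (423 - 337)] · 651 = 98366.1.
Change in producer surplus = 98366.1 - 74995.6 = 23370.5.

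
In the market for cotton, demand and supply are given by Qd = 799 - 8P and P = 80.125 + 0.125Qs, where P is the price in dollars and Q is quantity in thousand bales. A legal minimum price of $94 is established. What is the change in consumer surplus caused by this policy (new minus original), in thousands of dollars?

Rearranging supply gives Qs = 8P - 641. In a free market, 799 - 8P = 8P - 641 gives the equilibrium P* = 90, Q* = 79.
Because the floor (94) lies above the market-clearing price, it is binding.
At P = 94: Qd = 799 - 8·94 = 47 and Qs = 8·94 - 641 = 111.
Consumer surplus without the control is ½ · (99.875 - 90) · 79 = 390.0625.
With the floor, consumers buy 47 units at 94, so CS = ½ · (99.875 - 94) · 47 = 138.0625.
Change in consumer surplus = 138.0625 - 390.0625 = -252.

-252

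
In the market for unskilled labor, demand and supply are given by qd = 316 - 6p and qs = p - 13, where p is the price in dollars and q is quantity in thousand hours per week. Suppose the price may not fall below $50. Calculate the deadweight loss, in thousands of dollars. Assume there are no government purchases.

189

In a free market, 316 - 6p = p - 13 gives the equilibrium p* = 47, q* = 34.
Because the floor (50) lies above the market-clearing price, it is binding.
At p = 50: qd = 316 - 6·50 = 16 and qs = 50 - 13 = 37.
Quantity traded falls to 16. At q = 16 the demand price is (316 - 16)/6 = 50 and the supply price is 13 + 16 = 29.
Deadweight loss = ½ · (50 - 29) · (34 - 16) = ½ · 21 · 18 = 189.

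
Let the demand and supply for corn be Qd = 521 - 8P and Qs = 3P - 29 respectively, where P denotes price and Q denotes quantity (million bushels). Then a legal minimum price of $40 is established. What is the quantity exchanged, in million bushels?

121

Without the control the market clears where 521 - 8P = 3P - 29, i.e. P* = 50 and Q* = 121.
Since 40 is below P* = 50, the floor does not bind and the free-market outcome prevails.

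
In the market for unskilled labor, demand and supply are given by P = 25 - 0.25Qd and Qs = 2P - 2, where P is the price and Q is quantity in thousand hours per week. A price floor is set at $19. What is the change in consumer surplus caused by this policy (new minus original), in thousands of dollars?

Rearranging demand gives Qd = 100 - 4P. Setting quantity demanded equal to quantity supplied, 100 - 4P = 2P - 2, gives P* = 17 and Q* = 32.
Since 19 > 17, the floor is binding.
At P = 19: Qd = 100 - 4·19 = 24 and Qs = 2·19 - 2 = 36.
Consumer surplus without the control is ½ · (25 - 17) · 32 = 128.
With the floor, consumers buy 24 units at 19, so CS = ½ · (25 - 19) · 24 = 72.
Change in consumer surplus = 72 - 128 = -56.

-56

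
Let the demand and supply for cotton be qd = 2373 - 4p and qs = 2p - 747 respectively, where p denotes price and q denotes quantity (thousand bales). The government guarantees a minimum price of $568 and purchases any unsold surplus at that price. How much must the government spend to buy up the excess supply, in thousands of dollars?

Setting quantity demanded equal to quantity supplied, 2373 - 4p = 2p - 747, gives p* = 520 and q* = 293.
Since 568 > 520, the floor is binding.
At p = 568: qd = 2373 - 4·568 = 101 and qs = 2·568 - 747 = 389.
Surplus = qs - qd = 288.
Government expenditure = surplus × support price = 288 × 568 = 163584.

163584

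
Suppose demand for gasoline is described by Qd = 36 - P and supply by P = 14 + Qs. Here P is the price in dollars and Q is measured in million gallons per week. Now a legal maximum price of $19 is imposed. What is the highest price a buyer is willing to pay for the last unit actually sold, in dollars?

31

Rearranging supply gives Qs = P - 14. In a free market, 36 - P = P - 14 gives the equilibrium P* = 25, Q* = 11.
Since 19 < 25, the ceiling is binding.
At P = 19: Qd = 36 - 19 = 17 and Qs = 19 - 14 = 5.
Only 5 units reach the market. On the demand curve, the marginal buyer's willingness to pay at Q = 5 is (36 - 5) = 31.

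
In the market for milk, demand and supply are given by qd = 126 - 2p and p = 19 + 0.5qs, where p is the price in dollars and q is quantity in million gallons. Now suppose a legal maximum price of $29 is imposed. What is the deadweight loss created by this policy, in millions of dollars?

288

Rearranging supply gives qs = 2p - 38. Equilibrium: 126 - 2p = 2p - 38, so 164 = 4p and p* = 41, q* = 44.
Since 29 < 41, the ceiling is binding.
At p = 29: qd = 126 - 2·29 = 68 and qs = 2·29 - 38 = 20.
Quantity traded falls to 20. At q = 20 the demand price is (126 - 20)/2 = 53 and the supply price is (38 + 20)/2 = 29.
Deadweight loss = ½ · (53 - 29) · (44 - 20) = ½ · 24 · 24 = 288.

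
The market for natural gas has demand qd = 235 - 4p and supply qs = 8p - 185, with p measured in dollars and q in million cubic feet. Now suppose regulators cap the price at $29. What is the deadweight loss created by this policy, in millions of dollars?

Setting quantity demanded equal to quantity supplied, 235 - 4p = 8p - 185, gives p* = 35 and q* = 95.
Since 29 < 35, the ceiling is binding.
At p = 29: qd = 235 - 4·29 = 119 and qs = 8·29 - 185 = 47.
Quantity traded falls to 47. At q = 47 the demand price is (235 - 47)/4 = 47 and the supply price is (185 + 47)/8 = 29.
Deadweight loss = ½ · (47 - 29) · (95 - 47) = ½ · 18 · 48 = 432.

432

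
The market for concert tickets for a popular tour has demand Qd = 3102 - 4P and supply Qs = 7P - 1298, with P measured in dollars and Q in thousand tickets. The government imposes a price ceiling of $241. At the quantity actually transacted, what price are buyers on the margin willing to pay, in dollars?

Setting quantity demanded equal to quantity supplied, 3102 - 4P = 7P - 1298, gives P* = 400 and Q* = 1502.
The ceiling of 241 is below the equilibrium price 400, so it binds.
At P = 241: Qd = 3102 - 4·241 = 2138 and Qs = 7·241 - 1298 = 389.
Only 389 units reach the market. On the demand curve, the marginal buyer's willingness to pay at Q = 389 is (3102 - 389)/4 = 678.25.

678.25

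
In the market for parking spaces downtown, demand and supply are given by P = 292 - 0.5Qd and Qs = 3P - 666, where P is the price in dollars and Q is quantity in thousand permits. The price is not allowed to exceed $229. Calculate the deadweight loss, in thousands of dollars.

Rearranging demand gives Qd = 584 - 2P. Without the control the market clears where 584 - 2P = 3P - 666, i.e. P* = 250 and Q* = 84.
Since 229 < 250, the ceiling is binding.
At P = 229: Qd = 584 - 2·229 = 126 and Qs = 3·229 - 666 = 21.
Quantity traded falls to 21. At Q = 21 the demand price is (584 - 21)/2 = 281.5 and the supply price is (666 + 21)/3 = 229.
Deadweight loss = ½ · (281.5 - 229) · (84 - 21) = ½ · 52.5 · 63 = 1653.75.

1653.75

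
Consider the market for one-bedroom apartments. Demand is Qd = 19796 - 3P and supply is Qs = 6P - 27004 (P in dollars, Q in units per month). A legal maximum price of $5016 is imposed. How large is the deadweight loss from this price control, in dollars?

304704

Equilibrium: 19796 - 3P = 6P - 27004, so 46800 = 9P and P* = 5200, Q* = 4196.
The ceiling of 5016 is below the equilibrium price 5200, so it binds.
At P = 5016: Qd = 19796 - 3·5016 = 4748 and Qs = 6·5016 - 27004 = 3092.
Quantity traded falls to 3092. At Q = 3092 the demand price is (19796 - 3092)/3 = 5568 and the supply price is (27004 + 3092)/6 = 5016.
Deadweight loss = ½ · (5568 - 5016) · (4196 - 3092) = ½ · 552 · 1104 = 304704.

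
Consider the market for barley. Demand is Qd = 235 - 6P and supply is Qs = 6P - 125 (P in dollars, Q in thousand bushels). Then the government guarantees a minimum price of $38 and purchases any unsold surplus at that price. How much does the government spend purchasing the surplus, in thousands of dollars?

In a free market, 235 - 6P = 6P - 125 gives the equilibrium P* = 30, Q* = 55.
Because the floor (38) lies above the market-clearing price, it is binding.
At P = 38: Qd = 235 - 6·38 = 7 and Qs = 6·38 - 125 = 103.
Surplus = Qs - Qd = 96.
Government expenditure = surplus × support price = 96 × 38 = 3648.

3648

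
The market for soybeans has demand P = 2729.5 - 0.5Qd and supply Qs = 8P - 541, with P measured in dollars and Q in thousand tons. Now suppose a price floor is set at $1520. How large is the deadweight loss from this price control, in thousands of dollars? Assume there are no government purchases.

Rearranging demand gives Qd = 5459 - 2P. Equilibrium: 5459 - 2P = 8P - 541, so 6000 = 10P and P* = 600, Q* = 4259.
Since 1520 > 600, the floor is binding.
At P = 1520: Qd = 5459 - 2·1520 = 2419 and Qs = 8·1520 - 541 = 11619.
Quantity traded falls to 2419. At Q = 2419 the demand price is (5459 - 2419)/2 = 1520 and the supply price is (541 + 2419)/8 = 370.
Deadweight loss = ½ · (1520 - 370) · (4259 - 2419) = ½ · 1150 · 1840 = 1058000.

1058000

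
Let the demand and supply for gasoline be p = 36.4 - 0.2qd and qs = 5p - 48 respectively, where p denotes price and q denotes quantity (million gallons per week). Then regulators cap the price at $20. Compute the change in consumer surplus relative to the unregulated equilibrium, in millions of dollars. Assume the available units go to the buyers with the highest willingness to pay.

Rearranging demand gives qd = 182 - 5p. Equilibrium: 182 - 5p = 5p - 48, so 230 = 10p and p* = 23, q* = 67.
Since 20 < 23, the ceiling is binding.
At p = 20: qd = 182 - 5·20 = 82 and qs = 5·20 - 48 = 52.
Consumer surplus without the control is ½ · (36.4 - 23) · 67 = 448.9.
With the ceiling, 52 units are sold at 20 (assume they go to the highest-value buyers). The demand price at q = 52 is 26, so CS = ½ · [(36.4 - 20) + (26 - 20)] · 52 = 582.4.
Change in consumer surplus = 582.4 - 448.9 = 133.5.

133.5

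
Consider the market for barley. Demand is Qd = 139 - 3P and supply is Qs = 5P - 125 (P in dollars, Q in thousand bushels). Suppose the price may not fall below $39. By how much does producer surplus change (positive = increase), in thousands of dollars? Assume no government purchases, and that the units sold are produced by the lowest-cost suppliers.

99.6

Equilibrium: 139 - 3P = 5P - 125, so 264 = 8P and P* = 33, Q* = 40.
Because the floor (39) lies above the market-clearing price, it is binding.
At P = 39: Qd = 139 - 3·39 = 22 and Qs = 5·39 - 125 = 70.
Producer surplus without the control is ½ · (33 - 25) · 40 = 160.
With the floor, 22 units are sold at 39. The supply price at Q = 22 is 29.4, so PS = ½ · [(39 - 25) + (39 - 29.4)] · 22 = 259.6.
Change in producer surplus = 259.6 - 160 = 99.6.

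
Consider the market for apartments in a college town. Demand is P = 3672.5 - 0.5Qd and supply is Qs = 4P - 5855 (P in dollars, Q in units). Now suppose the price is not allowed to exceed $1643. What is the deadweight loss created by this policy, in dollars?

Rearranging demand gives Qd = 7345 - 2P. Equilibrium: 7345 - 2P = 4P - 5855, so 13200 = 6P and P* = 2200, Q* = 2945.
Since 1643 < 2200, the ceiling is binding.
At P = 1643: Qd = 7345 - 2·1643 = 4059 and Qs = 4·1643 - 5855 = 717.
Quantity traded falls to 717. At Q = 717 the demand price is (7345 - 717)/2 = 3314 and the supply price is (5855 + 717)/4 = 1643.
Deadweight loss = ½ · (3314 - 1643) · (2945 - 717) = ½ · 1671 · 2228 = 1861494.

1861494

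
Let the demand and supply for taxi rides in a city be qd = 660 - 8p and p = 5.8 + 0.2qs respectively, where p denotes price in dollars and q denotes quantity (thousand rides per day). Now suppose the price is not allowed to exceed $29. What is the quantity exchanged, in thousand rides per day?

116

Rearranging supply gives qs = 5p - 29. Equilibrium: 660 - 8p = 5p - 29, so 689 = 13p and p* = 53, q* = 236.
The ceiling of 29 is below the equilibrium price 53, so it binds.
At p = 29: qd = 660 - 8·29 = 428 and qs = 5·29 - 29 = 116.
The quantity actually transacted is the short side, supply: 116.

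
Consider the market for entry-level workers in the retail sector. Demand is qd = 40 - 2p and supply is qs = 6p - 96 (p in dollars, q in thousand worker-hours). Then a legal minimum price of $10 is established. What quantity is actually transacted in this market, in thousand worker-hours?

6

Setting quantity demanded equal to quantity supplied, 40 - 2p = 6p - 96, gives p* = 17 and q* = 6.
Since 10 is below p* = 17, the floor does not bind and the free-market outcome prevails.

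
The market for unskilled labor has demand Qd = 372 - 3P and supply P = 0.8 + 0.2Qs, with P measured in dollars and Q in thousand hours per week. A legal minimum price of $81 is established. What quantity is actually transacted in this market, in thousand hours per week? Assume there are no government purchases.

129

Rearranging supply gives Qs = 5P - 4. Equilibrium: 372 - 3P = 5P - 4, so 376 = 8P and P* = 47, Q* = 231.
Because the floor (81) lies above the market-clearing price, it is binding.
At P = 81: Qd = 372 - 3·81 = 129 and Qs = 5·81 - 4 = 401.
The quantity actually transacted is the short side, demand: 129.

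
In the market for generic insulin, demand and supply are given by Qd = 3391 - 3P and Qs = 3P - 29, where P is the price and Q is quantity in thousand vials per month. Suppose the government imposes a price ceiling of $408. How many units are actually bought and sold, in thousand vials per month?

Equilibrium: 3391 - 3P = 3P - 29, so 3420 = 6P and P* = 570, Q* = 1681.
The ceiling of 408 is below the equilibrium price 570, so it binds.
At P = 408: Qd = 3391 - 3·408 = 2167 and Qs = 3·408 - 29 = 1195.
The quantity actually transacted is the short side, supply: 1195.

1195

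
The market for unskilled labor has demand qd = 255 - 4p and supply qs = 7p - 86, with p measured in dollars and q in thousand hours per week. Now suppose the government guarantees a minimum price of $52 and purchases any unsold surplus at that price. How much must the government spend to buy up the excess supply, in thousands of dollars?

Without the control the market clears where 255 - 4p = 7p - 86, i.e. p* = 31 and q* = 131.
The floor of 52 is above the equilibrium price 31, so it binds.
At p = 52: qd = 255 - 4·52 = 47 and qs = 7·52 - 86 = 278.
Surplus = qs - qd = 231.
Government expenditure = surplus × support price = 231 × 52 = 12012.

12012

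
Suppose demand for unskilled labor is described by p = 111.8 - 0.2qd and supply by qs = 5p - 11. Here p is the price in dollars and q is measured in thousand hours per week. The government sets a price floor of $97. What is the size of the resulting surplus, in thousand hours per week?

400

Rearranging demand gives qd = 559 - 5p. Equilibrium: 559 - 5p = 5p - 11, so 570 = 10p and p* = 57, q* = 274.
Since 97 > 57, the floor is binding.
At p = 97: qd = 559 - 5·97 = 74 and qs = 5·97 - 11 = 474.
Surplus = qs - qd = 474 - 74 = 400.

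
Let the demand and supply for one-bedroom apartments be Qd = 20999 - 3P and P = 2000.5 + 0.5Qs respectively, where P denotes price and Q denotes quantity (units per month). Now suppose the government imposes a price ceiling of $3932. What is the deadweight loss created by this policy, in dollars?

1901040

Rearranging supply gives Qs = 2P - 4001. In a free market, 20999 - 3P = 2P - 4001 gives the equilibrium P* = 5000, Q* = 5999.
Since 3932 < 5000, the ceiling is binding.
At P = 3932: Qd = 20999 - 3·3932 = 9203 and Qs = 2·3932 - 4001 = 3863.
Quantity traded falls to 3863. At Q = 3863 the demand price is (20999 - 3863)/3 = 5712 and the supply price is (4001 + 3863)/2 = 3932.
Deadweight loss = ½ · (5712 - 3932) · (5999 - 3863) = ½ · 1780 · 2136 = 1901040.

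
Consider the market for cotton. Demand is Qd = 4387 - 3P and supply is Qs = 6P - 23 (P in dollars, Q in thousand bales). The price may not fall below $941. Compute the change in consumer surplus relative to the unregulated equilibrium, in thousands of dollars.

-1010465.5

In a free market, 4387 - 3P = 6P - 23 gives the equilibrium P* = 490, Q* = 2917.
The floor of 941 is above the equilibrium price 490, so it binds.
At P = 941: Qd = 4387 - 3·941 = 1564 and Qs = 6·941 - 23 = 5623.
Consumer surplus without the control is ½ · (4387/3 - 490) · 2917 = 8508889/6.
With the floor, consumers buy 1564 units at 941, so CS = ½ · (4387/3 - 941) · 1564 = 1223048/3.
Change in consumer surplus = 1223048/3 - 8508889/6 = -1010465.5.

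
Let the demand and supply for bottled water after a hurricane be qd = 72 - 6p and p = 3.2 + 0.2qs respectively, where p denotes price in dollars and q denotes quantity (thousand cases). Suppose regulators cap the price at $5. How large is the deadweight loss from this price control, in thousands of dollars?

41.25

Rearranging supply gives qs = 5p - 16. Without the control the market clears where 72 - 6p = 5p - 16, i.e. p* = 8 and q* = 24.
Since 5 < 8, the ceiling is binding.
At p = 5: qd = 72 - 6·5 = 42 and qs = 5·5 - 16 = 9.
Quantity traded falls to 9. At q = 9 the demand price is (72 - 9)/6 = 10.5 and the supply price is (16 + 9)/5 = 5.
Deadweight loss = ½ · (10.5 - 5) · (24 - 9) = ½ · 5.5 · 15 = 41.25.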